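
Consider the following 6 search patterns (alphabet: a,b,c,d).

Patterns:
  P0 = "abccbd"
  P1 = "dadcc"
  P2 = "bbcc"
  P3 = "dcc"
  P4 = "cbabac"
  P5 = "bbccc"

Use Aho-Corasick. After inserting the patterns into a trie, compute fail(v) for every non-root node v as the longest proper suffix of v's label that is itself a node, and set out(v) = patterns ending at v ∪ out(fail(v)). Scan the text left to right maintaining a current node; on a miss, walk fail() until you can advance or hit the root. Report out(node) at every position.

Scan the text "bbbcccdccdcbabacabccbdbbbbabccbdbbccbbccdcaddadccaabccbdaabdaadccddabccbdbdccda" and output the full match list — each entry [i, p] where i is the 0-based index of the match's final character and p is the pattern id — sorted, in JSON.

Construct AC machine:
Trie nodes:
  0='ε' goto a→1 b→12 c→18 d→7
  1='a' goto b→2
  2='ab' goto c→3
  3='abc' goto c→4
  4='abcc' goto b→5
  5='abccb' goto d→6
  6='abccbd' goto ·  ←P0
  7='d' goto a→8 c→16
  8='da' goto d→9
  9='dad' goto c→10
  10='dadc' goto c→11
  11='dadcc' goto ·  ←P1
  12='b' goto b→13
  13='bb' goto c→14
  14='bbc' goto c→15
  15='bbcc' goto c→24  ←P2
  16='dc' goto c→17
  17='dcc' goto ·  ←P3
  18='c' goto b→19
  19='cb' goto a→20
  20='cba' goto b→21
  21='cbab' goto a→22
  22='cbaba' goto c→23
  23='cbabac' goto ·  ←P4
  24='bbccc' goto ·  ←P5

BFS fail/out derivation:
  n1('a'): parent n0 fail=0; on 'a' 0 → fail=0;  out ∅∪∅=∅
  n7('d'): parent n0 fail=0; on 'd' 0 → fail=0;  out ∅∪∅=∅
  n12('b'): parent n0 fail=0; on 'b' 0 → fail=0;  out ∅∪∅=∅
  n18('c'): parent n0 fail=0; on 'c' 0 → fail=0;  out ∅∪∅=∅
  n2('ab'): parent n1 fail=0; on 'b' 0 → fail=12;  out ∅∪∅=∅
  n8('da'): parent n7 fail=0; on 'a' 0 → fail=1;  out ∅∪∅=∅
  n13('bb'): parent n12 fail=0; on 'b' 0 → fail=12;  out ∅∪∅=∅
  n16('dc'): parent n7 fail=0; on 'c' 0 → fail=18;  out ∅∪∅=∅
  n19('cb'): parent n18 fail=0; on 'b' 0 → fail=12;  out ∅∪∅=∅
  n3('abc'): parent n2 fail=12; on 'c' 12→0 → fail=18;  out ∅∪∅=∅
  n9('dad'): parent n8 fail=1; on 'd' 1→0 → fail=7;  out ∅∪∅=∅
  n14('bbc'): parent n13 fail=12; on 'c' 12→0 → fail=18;  out ∅∪∅=∅
  n17('dcc'): parent n16 fail=18; on 'c' 18→0 → fail=18;  out {3}∪∅={3}
  n20('cba'): parent n19 fail=12; on 'a' 12→0 → fail=1;  out ∅∪∅=∅
  n4('abcc'): parent n3 fail=18; on 'c' 18→0 → fail=18;  out ∅∪∅=∅
  n10('dadc'): parent n9 fail=7; on 'c' 7 → fail=16;  out ∅∪∅=∅
  n15('bbcc'): parent n14 fail=18; on 'c' 18→0 → fail=18;  out {2}∪∅={2}
  n21('cbab'): parent n20 fail=1; on 'b' 1 → fail=2;  out ∅∪∅=∅
  n5('abccb'): parent n4 fail=18; on 'b' 18 → fail=19;  out ∅∪∅=∅
  n11('dadcc'): parent n10 fail=16; on 'c' 16 → fail=17;  out {1}∪{3}={1,3}
  n22('cbaba'): parent n21 fail=2; on 'a' 2→12→0 → fail=1;  out ∅∪∅=∅
  n24('bbccc'): parent n15 fail=18; on 'c' 18→0 → fail=18;  out {5}∪∅={5}
  n6('abccbd'): parent n5 fail=19; on 'd' 19→12→0 → fail=7;  out {0}∪∅={0}
  n23('cbabac'): parent n22 fail=1; on 'c' 1→0 → fail=18;  out {4}∪∅={4}

Scan:
[0] read 'b'  n0⇒n12
[1] read 'b'  n12⇒n13
[2] read 'b'  n13⇒n13 (via fail)
[3] read 'c'  n13⇒n14
[4] read 'c'  n14⇒n15  → match P2@[1:4]
[5] read 'c'  n15⇒n24  → match P5@[1:5]
[6] read 'd'  n24⇒n7 (via fail)
[7] read 'c'  n7⇒n16
[8] read 'c'  n16⇒n17  → match P3@[6:8]
[9] read 'd'  n17⇒n7 (via fail)
[10] read 'c'  n7⇒n16
[11] read 'b'  n16⇒n19 (via fail)
[12] read 'a'  n19⇒n20
[13] read 'b'  n20⇒n21
[14] read 'a'  n21⇒n22
[15] read 'c'  n22⇒n23  → match P4@[10:15]
[16] read 'a'  n23⇒n1 (via fail)
[17] read 'b'  n1⇒n2
[18] read 'c'  n2⇒n3
[19] read 'c'  n3⇒n4
[20] read 'b'  n4⇒n5
[21] read 'd'  n5⇒n6  → match P0@[16:21]
[22] read 'b'  n6⇒n12 (via fail)
[23] read 'b'  n12⇒n13
[24] read 'b'  n13⇒n13 (via fail)
[25] read 'b'  n13⇒n13 (via fail)
[26] read 'a'  n13⇒n1 (via fail)
[27] read 'b'  n1⇒n2
[28] read 'c'  n2⇒n3
[29] read 'c'  n3⇒n4
[30] read 'b'  n4⇒n5
[31] read 'd'  n5⇒n6  → match P0@[26:31]
[32] read 'b'  n6⇒n12 (via fail)
[33] read 'b'  n12⇒n13
[34] read 'c'  n13⇒n14
[35] read 'c'  n14⇒n15  → match P2@[32:35]
[36] read 'b'  n15⇒n19 (via fail)
[37] read 'b'  n19⇒n13 (via fail)
[38] read 'c'  n13⇒n14
[39] read 'c'  n14⇒n15  → match P2@[36:39]
[40] read 'd'  n15⇒n7 (via fail)
[41] read 'c'  n7⇒n16
[42] read 'a'  n16⇒n1 (via fail)
[43] read 'd'  n1⇒n7 (via fail)
[44] read 'd'  n7⇒n7 (via fail)
[45] read 'a'  n7⇒n8
[46] read 'd'  n8⇒n9
[47] read 'c'  n9⇒n10
[48] read 'c'  n10⇒n11  → match P1@[44:48],P3@[46:48]
[49] read 'a'  n11⇒n1 (via fail)
[50] read 'a'  n1⇒n1 (via fail)
[51] read 'b'  n1⇒n2
[52] read 'c'  n2⇒n3
[53] read 'c'  n3⇒n4
[54] read 'b'  n4⇒n5
[55] read 'd'  n5⇒n6  → match P0@[50:55]
[56] read 'a'  n6⇒n8 (via fail)
[57] read 'a'  n8⇒n1 (via fail)
[58] read 'b'  n1⇒n2
[59] read 'd'  n2⇒n7 (via fail)
[60] read 'a'  n7⇒n8
[61] read 'a'  n8⇒n1 (via fail)
[62] read 'd'  n1⇒n7 (via fail)
[63] read 'c'  n7⇒n16
[64] read 'c'  n16⇒n17  → match P3@[62:64]
[65] read 'd'  n17⇒n7 (via fail)
[66] read 'd'  n7⇒n7 (via fail)
[67] read 'a'  n7⇒n8
[68] read 'b'  n8⇒n2 (via fail)
[69] read 'c'  n2⇒n3
[70] read 'c'  n3⇒n4
[71] read 'b'  n4⇒n5
[72] read 'd'  n5⇒n6  → match P0@[67:72]
[73] read 'b'  n6⇒n12 (via fail)
[74] read 'd'  n12⇒n7 (via fail)
[75] read 'c'  n7⇒n16
[76] read 'c'  n16⇒n17  → match P3@[74:76]
[77] read 'd'  n17⇒n7 (via fail)
[78] read 'a'  n7⇒n8

All matches (sorted): [[4,2],[5,5],[8,3],[15,4],[21,0],[31,0],[35,2],[39,2],[48,1],[48,3],[55,0],[64,3],[72,0],[76,3]]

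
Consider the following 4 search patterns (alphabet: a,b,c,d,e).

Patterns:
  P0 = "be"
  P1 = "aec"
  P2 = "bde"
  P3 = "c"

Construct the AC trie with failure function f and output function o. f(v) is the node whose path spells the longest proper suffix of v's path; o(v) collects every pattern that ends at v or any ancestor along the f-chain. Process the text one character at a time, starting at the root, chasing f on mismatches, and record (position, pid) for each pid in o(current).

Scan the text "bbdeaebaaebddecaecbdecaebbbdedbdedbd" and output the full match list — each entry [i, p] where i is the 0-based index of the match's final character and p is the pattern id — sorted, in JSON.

Build automaton:
Trie nodes:
  0='ε' goto a→3 b→1 c→8
  1='b' goto d→6 e→2
  2='be' goto ·  ←P0
  3='a' goto e→4
  4='ae' goto c→5
  5='aec' goto ·  ←P1
  6='bd' goto e→7
  7='bde' goto ·  ←P2
  8='c' goto ·  ←P3

BFS fail/out derivation:
  n1('b'): parent n0 fail=0; on 'b' 0 → fail=0;  out ∅∪∅=∅
  n3('a'): parent n0 fail=0; on 'a' 0 → fail=0;  out ∅∪∅=∅
  n8('c'): parent n0 fail=0; on 'c' 0 → fail=0;  out {3}∪∅={3}
  n2('be'): parent n1 fail=0; on 'e' 0 → fail=0;  out {0}∪∅={0}
  n4('ae'): parent n3 fail=0; on 'e' 0 → fail=0;  out ∅∪∅=∅
  n6('bd'): parent n1 fail=0; on 'd' 0 → fail=0;  out ∅∪∅=∅
  n5('aec'): parent n4 fail=0; on 'c' 0 → fail=8;  out {1}∪{3}={1,3}
  n7('bde'): parent n6 fail=0; on 'e' 0 → fail=0;  out {2}∪∅={2}

Scan:
i=0 'b': node 0→1
i=1 'b': node 1→1 (fail-walked)
i=2 'd': node 1→6
i=3 'e': node 6→7  ** P2@[1:3]
i=4 'a': node 7→3 (fail-walked)
i=5 'e': node 3→4
i=6 'b': node 4→1 (fail-walked)
i=7 'a': node 1→3 (fail-walked)
i=8 'a': node 3→3 (fail-walked)
i=9 'e': node 3→4
i=10 'b': node 4→1 (fail-walked)
i=11 'd': node 1→6
i=12 'd': node 6→0 (fail-walked)
i=13 'e': node 0→0
i=14 'c': node 0→8  ** P3@[14:14]
i=15 'a': node 8→3 (fail-walked)
i=16 'e': node 3→4
i=17 'c': node 4→5  ** P1@[15:17],P3@[17:17]
i=18 'b': node 5→1 (fail-walked)
i=19 'd': node 1→6
i=20 'e': node 6→7  ** P2@[18:20]
i=21 'c': node 7→8 (fail-walked)  ** P3@[21:21]
i=22 'a': node 8→3 (fail-walked)
i=23 'e': node 3→4
i=24 'b': node 4→1 (fail-walked)
i=25 'b': node 1→1 (fail-walked)
i=26 'b': node 1→1 (fail-walked)
i=27 'd': node 1→6
i=28 'e': node 6→7  ** P2@[26:28]
i=29 'd': node 7→0 (fail-walked)
i=30 'b': node 0→1
i=31 'd': node 1→6
i=32 'e': node 6→7  ** P2@[30:32]
i=33 'd': node 7→0 (fail-walked)
i=34 'b': node 0→1
i=35 'd': node 1→6

Matches: [[3,2],[14,3],[17,1],[17,3],[20,2],[21,3],[28,2],[32,2]]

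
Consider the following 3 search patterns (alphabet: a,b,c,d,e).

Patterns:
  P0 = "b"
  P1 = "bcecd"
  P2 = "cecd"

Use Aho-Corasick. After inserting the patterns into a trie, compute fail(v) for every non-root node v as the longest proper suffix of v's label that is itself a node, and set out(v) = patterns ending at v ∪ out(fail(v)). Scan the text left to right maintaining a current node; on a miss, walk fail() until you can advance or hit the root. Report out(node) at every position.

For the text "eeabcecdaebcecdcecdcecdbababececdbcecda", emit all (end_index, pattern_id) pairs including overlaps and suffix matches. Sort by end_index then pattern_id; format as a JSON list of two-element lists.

Construct AC machine:
Trie nodes:
  0='ε' goto b→1 c→6
  1='b' goto c→2  [P0 ends]
  2='bc' goto e→3
  3='bce' goto c→4
  4='bcec' goto d→5
  5='bcecd' goto ·  [P1 ends]
  6='c' goto e→7
  7='ce' goto c→8
  8='cec' goto d→9
  9='cecd' goto ·  [P2 ends]

BFS fail/out derivation:
  n1('b'): parent n0 fail=0; on 'b' 0 → fail=0;  out {0}∪∅={0}
  n6('c'): parent n0 fail=0; on 'c' 0 → fail=0;  out ∅∪∅=∅
  n2('bc'): parent n1 fail=0; on 'c' 0 → fail=6;  out ∅∪∅=∅
  n7('ce'): parent n6 fail=0; on 'e' 0 → fail=0;  out ∅∪∅=∅
  n3('bce'): parent n2 fail=6; on 'e' 6 → fail=7;  out ∅∪∅=∅
  n8('cec'): parent n7 fail=0; on 'c' 0 → fail=6;  out ∅∪∅=∅
  n4('bcec'): parent n3 fail=7; on 'c' 7 → fail=8;  out ∅∪∅=∅
  n9('cecd'): parent n8 fail=6; on 'd' 6→0 → fail=0;  out {2}∪∅={2}
  n5('bcecd'): parent n4 fail=8; on 'd' 8 → fail=9;  out {1}∪{2}={1,2}

Scan:
[0] read 'e'  n0⇒n0
[1] read 'e'  n0⇒n0
[2] read 'a'  n0⇒n0
[3] read 'b'  n0⇒n1  → match P0@[3:3]
[4] read 'c'  n1⇒n2
[5] read 'e'  n2⇒n3
[6] read 'c'  n3⇒n4
[7] read 'd'  n4⇒n5  → match P1@[3:7],P2@[4:7]
[8] read 'a'  n5⇒n0 ·f
[9] read 'e'  n0⇒n0
[10] read 'b'  n0⇒n1  → match P0@[10:10]
[11] read 'c'  n1⇒n2
[12] read 'e'  n2⇒n3
[13] read 'c'  n3⇒n4
[14] read 'd'  n4⇒n5  → match P1@[10:14],P2@[11:14]
[15] read 'c'  n5⇒n6 ·f
[16] read 'e'  n6⇒n7
[17] read 'c'  n7⇒n8
[18] read 'd'  n8⇒n9  → match P2@[15:18]
[19] read 'c'  n9⇒n6 ·f
[20] read 'e'  n6⇒n7
[21] read 'c'  n7⇒n8
[22] read 'd'  n8⇒n9  → match P2@[19:22]
[23] read 'b'  n9⇒n1 ·f  → match P0@[23:23]
[24] read 'a'  n1⇒n0 ·f
[25] read 'b'  n0⇒n1  → match P0@[25:25]
[26] read 'a'  n1⇒n0 ·f
[27] read 'b'  n0⇒n1  → match P0@[27:27]
[28] read 'e'  n1⇒n0 ·f
[29] read 'c'  n0⇒n6
[30] read 'e'  n6⇒n7
[31] read 'c'  n7⇒n8
[32] read 'd'  n8⇒n9  → match P2@[29:32]
[33] read 'b'  n9⇒n1 ·f  → match P0@[33:33]
[34] read 'c'  n1⇒n2
[35] read 'e'  n2⇒n3
[36] read 'c'  n3⇒n4
[37] read 'd'  n4⇒n5  → match P1@[33:37],P2@[34:37]
[38] read 'a'  n5⇒n0 ·f

Matches: [[3,0],[7,1],[7,2],[10,0],[14,1],[14,2],[18,2],[22,2],[23,0],[25,0],[27,0],[32,2],[33,0],[37,1],[37,2]]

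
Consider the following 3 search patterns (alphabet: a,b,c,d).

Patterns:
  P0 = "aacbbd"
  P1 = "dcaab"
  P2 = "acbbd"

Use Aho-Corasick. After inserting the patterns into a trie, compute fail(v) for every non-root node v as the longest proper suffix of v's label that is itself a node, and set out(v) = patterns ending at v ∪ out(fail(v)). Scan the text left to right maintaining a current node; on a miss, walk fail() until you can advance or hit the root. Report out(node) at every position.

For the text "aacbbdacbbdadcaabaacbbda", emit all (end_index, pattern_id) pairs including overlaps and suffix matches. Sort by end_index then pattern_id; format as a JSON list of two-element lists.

Build:
Trie (insert patterns):
  0='ε' goto a→1 d→7
  1='a' goto a→2 c→12
  2='aa' goto c→3
  3='aac' goto b→4
  4='aacb' goto b→5
  5='aacbb' goto d→6
  6='aacbbd' goto ·  [P0 ends]
  7='d' goto c→8
  8='dc' goto a→9
  9='dca' goto a→10
  10='dcaa' goto b→11
  11='dcaab' goto ·  [P1 ends]
  12='ac' goto b→13
  13='acb' goto b→14
  14='acbb' goto d→15
  15='acbbd' goto ·  [P2 ends]

Failure links (BFS by depth):
  n1('a'): parent n0 fail=0; on 'a' 0 → fail=0;  out ∅∪∅=∅
  n7('d'): parent n0 fail=0; on 'd' 0 → fail=0;  out ∅∪∅=∅
  n2('aa'): parent n1 fail=0; on 'a' 0 → fail=1;  out ∅∪∅=∅
  n8('dc'): parent n7 fail=0; on 'c' 0 → fail=0;  out ∅∪∅=∅
  n12('ac'): parent n1 fail=0; on 'c' 0 → fail=0;  out ∅∪∅=∅
  n3('aac'): parent n2 fail=1; on 'c' 1 → fail=12;  out ∅∪∅=∅
  n9('dca'): parent n8 fail=0; on 'a' 0 → fail=1;  out ∅∪∅=∅
  n13('acb'): parent n12 fail=0; on 'b' 0 → fail=0;  out ∅∪∅=∅
  n4('aacb'): parent n3 fail=12; on 'b' 12 → fail=13;  out ∅∪∅=∅
  n10('dcaa'): parent n9 fail=1; on 'a' 1 → fail=2;  out ∅∪∅=∅
  n14('acbb'): parent n13 fail=0; on 'b' 0 → fail=0;  out ∅∪∅=∅
  n5('aacbb'): parent n4 fail=13; on 'b' 13 → fail=14;  out ∅∪∅=∅
  n11('dcaab'): parent n10 fail=2; on 'b' 2→1→0 → fail=0;  out {1}∪∅={1}
  n15('acbbd'): parent n14 fail=0; on 'd' 0 → fail=7;  out {2}∪∅={2}
  n6('aacbbd'): parent n5 fail=14; on 'd' 14 → fail=15;  out {0}∪{2}={0,2}

Text stream:
pos 0 'a': at 1
pos 1 'a': at 2
pos 2 'c': at 3
pos 3 'b': at 4
pos 4 'b': at 5
pos 5 'd': at 6  → match P0@[0:5],P2@[1:5]
pos 6 'a': at 1 ·f
pos 7 'c': at 12
pos 8 'b': at 13
pos 9 'b': at 14
pos 10 'd': at 15  → match P2@[6:10]
pos 11 'a': at 1 ·f
pos 12 'd': at 7 ·f
pos 13 'c': at 8
pos 14 'a': at 9
pos 15 'a': at 10
pos 16 'b': at 11  → match P1@[12:16]
pos 17 'a': at 1 ·f
pos 18 'a': at 2
pos 19 'c': at 3
pos 20 'b': at 4
pos 21 'b': at 5
pos 22 'd': at 6  → match P0@[17:22],P2@[18:22]
pos 23 'a': at 1 ·f

Matches: [[5,0],[5,2],[10,2],[16,1],[22,0],[22,2]]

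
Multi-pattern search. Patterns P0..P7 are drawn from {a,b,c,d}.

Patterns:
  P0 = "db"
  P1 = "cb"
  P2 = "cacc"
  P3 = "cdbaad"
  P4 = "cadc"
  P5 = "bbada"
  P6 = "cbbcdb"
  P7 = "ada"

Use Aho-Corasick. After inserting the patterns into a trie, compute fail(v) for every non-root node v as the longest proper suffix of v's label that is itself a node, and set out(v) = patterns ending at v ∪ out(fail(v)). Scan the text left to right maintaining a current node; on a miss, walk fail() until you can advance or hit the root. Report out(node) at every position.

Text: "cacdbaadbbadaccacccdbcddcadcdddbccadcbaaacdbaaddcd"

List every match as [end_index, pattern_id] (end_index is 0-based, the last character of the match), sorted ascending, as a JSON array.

Build automaton:
Trie nodes:
  n0 'ε': a→24 b→15 c→3 d→1
  n1 'd': b→2
  n2 'db': ·  [P0 ends]
  n3 'c': a→5 b→4 d→8
  n4 'cb': b→20  [P1 ends]
  n5 'ca': c→6 d→13
  n6 'cac': c→7
  n7 'cacc': ·  [P2 ends]
  n8 'cd': b→9
  n9 'cdb': a→10
  n10 'cdba': a→11
  n11 'cdbaa': d→12
  n12 'cdbaad': ·  [P3 ends]
  n13 'cad': c→14
  n14 'cadc': ·  [P4 ends]
  n15 'b': b→16
  n16 'bb': a→17
  n17 'bba': d→18
  n18 'bbad': a→19
  n19 'bbada': ·  [P5 ends]
  n20 'cbb': c→21
  n21 'cbbc': d→22
  n22 'cbbcd': b→23
  n23 'cbbcdb': ·  [P6 ends]
  n24 'a': d→25
  n25 'ad': a→26
  n26 'ada': ·  [P7 ends]

BFS fail/out derivation:
  n1('d'): parent n0 fail=0; on 'd' 0 → fail=0;  out ∅∪∅=∅
  n3('c'): parent n0 fail=0; on 'c' 0 → fail=0;  out ∅∪∅=∅
  n15('b'): parent n0 fail=0; on 'b' 0 → fail=0;  out ∅∪∅=∅
  n24('a'): parent n0 fail=0; on 'a' 0 → fail=0;  out ∅∪∅=∅
  n2('db'): parent n1 fail=0; on 'b' 0 → fail=15;  out {0}∪∅={0}
  n4('cb'): parent n3 fail=0; on 'b' 0 → fail=15;  out {1}∪∅={1}
  n5('ca'): parent n3 fail=0; on 'a' 0 → fail=24;  out ∅∪∅=∅
  n8('cd'): parent n3 fail=0; on 'd' 0 → fail=1;  out ∅∪∅=∅
  n16('bb'): parent n15 fail=0; on 'b' 0 → fail=15;  out ∅∪∅=∅
  n25('ad'): parent n24 fail=0; on 'd' 0 → fail=1;  out ∅∪∅=∅
  n6('cac'): parent n5 fail=24; on 'c' 24→0 → fail=3;  out ∅∪∅=∅
  n9('cdb'): parent n8 fail=1; on 'b' 1 → fail=2;  out ∅∪{0}={0}
  n13('cad'): parent n5 fail=24; on 'd' 24 → fail=25;  out ∅∪∅=∅
  n17('bba'): parent n16 fail=15; on 'a' 15→0 → fail=24;  out ∅∪∅=∅
  n20('cbb'): parent n4 fail=15; on 'b' 15 → fail=16;  out ∅∪∅=∅
  n26('ada'): parent n25 fail=1; on 'a' 1→0 → fail=24;  out {7}∪∅={7}
  n7('cacc'): parent n6 fail=3; on 'c' 3→0 → fail=3;  out {2}∪∅={2}
  n10('cdba'): parent n9 fail=2; on 'a' 2→15→0 → fail=24;  out ∅∪∅=∅
  n14('cadc'): parent n13 fail=25; on 'c' 25→1→0 → fail=3;  out {4}∪∅={4}
  n18('bbad'): parent n17 fail=24; on 'd' 24 → fail=25;  out ∅∪∅=∅
  n21('cbbc'): parent n20 fail=16; on 'c' 16→15→0 → fail=3;  out ∅∪∅=∅
  n11('cdbaa'): parent n10 fail=24; on 'a' 24→0 → fail=24;  out ∅∪∅=∅
  n19('bbada'): parent n18 fail=25; on 'a' 25 → fail=26;  out {5}∪{7}={5,7}
  n22('cbbcd'): parent n21 fail=3; on 'd' 3 → fail=8;  out ∅∪∅=∅
  n12('cdbaad'): parent n11 fail=24; on 'd' 24 → fail=25;  out {3}∪∅={3}
  n23('cbbcdb'): parent n22 fail=8; on 'b' 8 → fail=9;  out {6}∪{0}={0,6}

Run:
i=0 'c': node 0→3
i=1 'a': node 3→5
i=2 'c': node 5→6
i=3 'd': node 6→8 (fail-walked)
i=4 'b': node 8→9  emit P0@[3:4]
i=5 'a': node 9→10
i=6 'a': node 10→11
i=7 'd': node 11→12  emit P3@[2:7]
i=8 'b': node 12→2 (fail-walked)  emit P0@[7:8]
i=9 'b': node 2→16 (fail-walked)
i=10 'a': node 16→17
i=11 'd': node 17→18
i=12 'a': node 18→19  emit P5@[8:12],P7@[10:12]
i=13 'c': node 19→3 (fail-walked)
i=14 'c': node 3→3 (fail-walked)
i=15 'a': node 3→5
i=16 'c': node 5→6
i=17 'c': node 6→7  emit P2@[14:17]
i=18 'c': node 7→3 (fail-walked)
i=19 'd': node 3→8
i=20 'b': node 8→9  emit P0@[19:20]
i=21 'c': node 9→3 (fail-walked)
i=22 'd': node 3→8
i=23 'd': node 8→1 (fail-walked)
i=24 'c': node 1→3 (fail-walked)
i=25 'a': node 3→5
i=26 'd': node 5→13
i=27 'c': node 13→14  emit P4@[24:27]
i=28 'd': node 14→8 (fail-walked)
i=29 'd': node 8→1 (fail-walked)
i=30 'd': node 1→1 (fail-walked)
i=31 'b': node 1→2  emit P0@[30:31]
i=32 'c': node 2→3 (fail-walked)
i=33 'c': node 3→3 (fail-walked)
i=34 'a': node 3→5
i=35 'd': node 5→13
i=36 'c': node 13→14  emit P4@[33:36]
i=37 'b': node 14→4 (fail-walked)  emit P1@[36:37]
i=38 'a': node 4→24 (fail-walked)
i=39 'a': node 24→24 (fail-walked)
i=40 'a': node 24→24 (fail-walked)
i=41 'c': node 24→3 (fail-walked)
i=42 'd': node 3→8
i=43 'b': node 8→9  emit P0@[42:43]
i=44 'a': node 9→10
i=45 'a': node 10→11
i=46 'd': node 11→12  emit P3@[41:46]
i=47 'd': node 12→1 (fail-walked)
i=48 'c': node 1→3 (fail-walked)
i=49 'd': node 3→8

Matches: [[4,0],[7,3],[8,0],[12,5],[12,7],[17,2],[20,0],[27,4],[31,0],[36,4],[37,1],[43,0],[46,3]]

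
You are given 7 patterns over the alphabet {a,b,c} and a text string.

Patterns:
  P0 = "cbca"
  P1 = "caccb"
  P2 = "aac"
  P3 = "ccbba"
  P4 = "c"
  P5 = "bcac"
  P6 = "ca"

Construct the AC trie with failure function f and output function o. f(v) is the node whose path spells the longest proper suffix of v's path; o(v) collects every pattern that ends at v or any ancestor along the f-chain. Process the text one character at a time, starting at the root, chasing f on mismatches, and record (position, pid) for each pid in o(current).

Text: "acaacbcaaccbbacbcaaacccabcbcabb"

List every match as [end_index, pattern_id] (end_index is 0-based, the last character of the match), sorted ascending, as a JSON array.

Build:
Trie (insert patterns):
  0='ε' goto a→9 b→16 c→1
  1='c' goto a→5 b→2 c→12  [P4 ends]
  2='cb' goto c→3
  3='cbc' goto a→4
  4='cbca' goto ·  [P0 ends]
  5='ca' goto c→6  [P6 ends]
  6='cac' goto c→7
  7='cacc' goto b→8
  8='caccb' goto ·  [P1 ends]
  9='a' goto a→10
  10='aa' goto c→11
  11='aac' goto ·  [P2 ends]
  12='cc' goto b→13
  13='ccb' goto b→14
  14='ccbb' goto a→15
  15='ccbba' goto ·  [P3 ends]
  16='b' goto c→17
  17='bc' goto a→18
  18='bca' goto c→19
  19='bcac' goto ·  [P5 ends]

BFS fail/out derivation:
  fail(1) 'c': from fail(0)=0 chase 'c': 0 ⇒ 0;  out={4}∪out(0)={4}
  fail(9) 'a': from fail(0)=0 chase 'a': 0 ⇒ 0;  out=∅∪out(0)=∅
  fail(16) 'b': from fail(0)=0 chase 'b': 0 ⇒ 0;  out=∅∪out(0)=∅
  fail(2) 'cb': from fail(1)=0 chase 'b': 0 ⇒ 16;  out=∅∪out(16)=∅
  fail(5) 'ca': from fail(1)=0 chase 'a': 0 ⇒ 9;  out={6}∪out(9)={6}
  fail(10) 'aa': from fail(9)=0 chase 'a': 0 ⇒ 9;  out=∅∪out(9)=∅
  fail(12) 'cc': from fail(1)=0 chase 'c': 0 ⇒ 1;  out=∅∪out(1)={4}
  fail(17) 'bc': from fail(16)=0 chase 'c': 0 ⇒ 1;  out=∅∪out(1)={4}
  fail(3) 'cbc': from fail(2)=16 chase 'c': 16 ⇒ 17;  out=∅∪out(17)={4}
  fail(6) 'cac': from fail(5)=9 chase 'c': 9→0 ⇒ 1;  out=∅∪out(1)={4}
  fail(11) 'aac': from fail(10)=9 chase 'c': 9→0 ⇒ 1;  out={2}∪out(1)={2,4}
  fail(13) 'ccb': from fail(12)=1 chase 'b': 1 ⇒ 2;  out=∅∪out(2)=∅
  fail(18) 'bca': from fail(17)=1 chase 'a': 1 ⇒ 5;  out=∅∪out(5)={6}
  fail(4) 'cbca': from fail(3)=17 chase 'a': 17 ⇒ 18;  out={0}∪out(18)={0,6}
  fail(7) 'cacc': from fail(6)=1 chase 'c': 1 ⇒ 12;  out=∅∪out(12)={4}
  fail(14) 'ccbb': from fail(13)=2 chase 'b': 2→16→0 ⇒ 16;  out=∅∪out(16)=∅
  fail(19) 'bcac': from fail(18)=5 chase 'c': 5 ⇒ 6;  out={5}∪out(6)={4,5}
  fail(8) 'caccb': from fail(7)=12 chase 'b': 12 ⇒ 13;  out={1}∪out(13)={1}
  fail(15) 'ccbba': from fail(14)=16 chase 'a': 16→0 ⇒ 9;  out={3}∪out(9)={3}

Text stream:
pos 0 'a': at 9
pos 1 'c': at 1 (via fail)  ** P4@[1:1]
pos 2 'a': at 5  ** P6@[1:2]
pos 3 'a': at 10 (via fail)
pos 4 'c': at 11  ** P2@[2:4],P4@[4:4]
pos 5 'b': at 2 (via fail)
pos 6 'c': at 3  ** P4@[6:6]
pos 7 'a': at 4  ** P0@[4:7],P6@[6:7]
pos 8 'a': at 10 (via fail)
pos 9 'c': at 11  ** P2@[7:9],P4@[9:9]
pos 10 'c': at 12 (via fail)  ** P4@[10:10]
pos 11 'b': at 13
pos 12 'b': at 14
pos 13 'a': at 15  ** P3@[9:13]
pos 14 'c': at 1 (via fail)  ** P4@[14:14]
pos 15 'b': at 2
pos 16 'c': at 3  ** P4@[16:16]
pos 17 'a': at 4  ** P0@[14:17],P6@[16:17]
pos 18 'a': at 10 (via fail)
pos 19 'a': at 10 (via fail)
pos 20 'c': at 11  ** P2@[18:20],P4@[20:20]
pos 21 'c': at 12 (via fail)  ** P4@[21:21]
pos 22 'c': at 12 (via fail)  ** P4@[22:22]
pos 23 'a': at 5 (via fail)  ** P6@[22:23]
pos 24 'b': at 16 (via fail)
pos 25 'c': at 17  ** P4@[25:25]
pos 26 'b': at 2 (via fail)
pos 27 'c': at 3  ** P4@[27:27]
pos 28 'a': at 4  ** P0@[25:28],P6@[27:28]
pos 29 'b': at 16 (via fail)
pos 30 'b': at 16 (via fail)

All matches (sorted): [[1,4],[2,6],[4,2],[4,4],[6,4],[7,0],[7,6],[9,2],[9,4],[10,4],[13,3],[14,4],[16,4],[17,0],[17,6],[20,2],[20,4],[21,4],[22,4],[23,6],[25,4],[27,4],[28,0],[28,6]]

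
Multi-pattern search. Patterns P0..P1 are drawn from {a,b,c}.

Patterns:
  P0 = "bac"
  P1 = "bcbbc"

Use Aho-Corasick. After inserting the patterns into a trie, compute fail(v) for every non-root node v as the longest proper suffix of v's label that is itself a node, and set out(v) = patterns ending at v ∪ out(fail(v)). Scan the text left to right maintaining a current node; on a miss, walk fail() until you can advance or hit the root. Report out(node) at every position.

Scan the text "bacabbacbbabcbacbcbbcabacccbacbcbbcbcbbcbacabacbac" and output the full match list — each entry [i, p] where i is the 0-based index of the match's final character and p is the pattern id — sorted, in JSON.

Construct AC machine:
Trie nodes:
  n0 'ε': b→1
  n1 'b': a→2 c→4
  n2 'ba': c→3
  n3 'bac': ·  [P0 ends]
  n4 'bc': b→5
  n5 'bcb': b→6
  n6 'bcbb': c→7
  n7 'bcbbc': ·  [P1 ends]

BFS fail/out derivation:
  n1('b'): parent n0 fail=0; on 'b' 0 → fail=0;  out ∅∪∅=∅
  n2('ba'): parent n1 fail=0; on 'a' 0 → fail=0;  out ∅∪∅=∅
  n4('bc'): parent n1 fail=0; on 'c' 0 → fail=0;  out ∅∪∅=∅
  n3('bac'): parent n2 fail=0; on 'c' 0 → fail=0;  out {0}∪∅={0}
  n5('bcb'): parent n4 fail=0; on 'b' 0 → fail=1;  out ∅∪∅=∅
  n6('bcbb'): parent n5 fail=1; on 'b' 1→0 → fail=1;  out ∅∪∅=∅
  n7('bcbbc'): parent n6 fail=1; on 'c' 1 → fail=4;  out {1}∪∅={1}

Text stream:
i=0 'b': node 0→1
i=1 'a': node 1→2
i=2 'c': node 2→3  emit P0@[0:2]
i=3 'a': node 3→0 (via fail)
i=4 'b': node 0→1
i=5 'b': node 1→1 (via fail)
i=6 'a': node 1→2
i=7 'c': node 2→3  emit P0@[5:7]
i=8 'b': node 3→1 (via fail)
i=9 'b': node 1→1 (via fail)
i=10 'a': node 1→2
i=11 'b': node 2→1 (via fail)
i=12 'c': node 1→4
i=13 'b': node 4→5
i=14 'a': node 5→2 (via fail)
i=15 'c': node 2→3  emit P0@[13:15]
i=16 'b': node 3→1 (via fail)
i=17 'c': node 1→4
i=18 'b': node 4→5
i=19 'b': node 5→6
i=20 'c': node 6→7  emit P1@[16:20]
i=21 'a': node 7→0 (via fail)
i=22 'b': node 0→1
i=23 'a': node 1→2
i=24 'c': node 2→3  emit P0@[22:24]
i=25 'c': node 3→0 (via fail)
i=26 'c': node 0→0
i=27 'b': node 0→1
i=28 'a': node 1→2
i=29 'c': node 2→3  emit P0@[27:29]
i=30 'b': node 3→1 (via fail)
i=31 'c': node 1→4
i=32 'b': node 4→5
i=33 'b': node 5→6
i=34 'c': node 6→7  emit P1@[30:34]
i=35 'b': node 7→5 (via fail)
i=36 'c': node 5→4 (via fail)
i=37 'b': node 4→5
i=38 'b': node 5→6
i=39 'c': node 6→7  emit P1@[35:39]
i=40 'b': node 7→5 (via fail)
i=41 'a': node 5→2 (via fail)
i=42 'c': node 2→3  emit P0@[40:42]
i=43 'a': node 3→0 (via fail)
i=44 'b': node 0→1
i=45 'a': node 1→2
i=46 'c': node 2→3  emit P0@[44:46]
i=47 'b': node 3→1 (via fail)
i=48 'a': node 1→2
i=49 'c': node 2→3  emit P0@[47:49]

All matches (sorted): [[2,0],[7,0],[15,0],[20,1],[24,0],[29,0],[34,1],[39,1],[42,0],[46,0],[49,0]]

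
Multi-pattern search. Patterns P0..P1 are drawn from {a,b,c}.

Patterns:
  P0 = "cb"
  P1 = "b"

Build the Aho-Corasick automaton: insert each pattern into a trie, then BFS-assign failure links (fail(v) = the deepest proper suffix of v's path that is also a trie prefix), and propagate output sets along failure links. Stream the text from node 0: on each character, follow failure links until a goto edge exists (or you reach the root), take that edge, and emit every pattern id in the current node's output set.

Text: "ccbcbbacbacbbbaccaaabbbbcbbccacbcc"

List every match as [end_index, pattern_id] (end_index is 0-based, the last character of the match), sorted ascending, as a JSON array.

Construct AC machine:
Trie (insert patterns):
  0='ε' goto b→3 c→1
  1='c' goto b→2
  2='cb' goto ·  ←P0
  3='b' goto ·  ←P1

BFS fail/out derivation:
  n1('c'): parent n0 fail=0; on 'c' 0 → fail=0;  out ∅∪∅=∅
  n3('b'): parent n0 fail=0; on 'b' 0 → fail=0;  out {1}∪∅={1}
  n2('cb'): parent n1 fail=0; on 'b' 0 → fail=3;  out {0}∪{1}={0,1}

Scan:
[0] read 'c'  n0⇒n1
[1] read 'c'  n1⇒n1 (fail-walked)
[2] read 'b'  n1⇒n2  → match P0@[1:2],P1@[2:2]
[3] read 'c'  n2⇒n1 (fail-walked)
[4] read 'b'  n1⇒n2  → match P0@[3:4],P1@[4:4]
[5] read 'b'  n2⇒n3 (fail-walked)  → match P1@[5:5]
[6] read 'a'  n3⇒n0 (fail-walked)
[7] read 'c'  n0⇒n1
[8] read 'b'  n1⇒n2  → match P0@[7:8],P1@[8:8]
[9] read 'a'  n2⇒n0 (fail-walked)
[10] read 'c'  n0⇒n1
[11] read 'b'  n1⇒n2  → match P0@[10:11],P1@[11:11]
[12] read 'b'  n2⇒n3 (fail-walked)  → match P1@[12:12]
[13] read 'b'  n3⇒n3 (fail-walked)  → match P1@[13:13]
[14] read 'a'  n3⇒n0 (fail-walked)
[15] read 'c'  n0⇒n1
[16] read 'c'  n1⇒n1 (fail-walked)
[17] read 'a'  n1⇒n0 (fail-walked)
[18] read 'a'  n0⇒n0
[19] read 'a'  n0⇒n0
[20] read 'b'  n0⇒n3  → match P1@[20:20]
[21] read 'b'  n3⇒n3 (fail-walked)  → match P1@[21:21]
[22] read 'b'  n3⇒n3 (fail-walked)  → match P1@[22:22]
[23] read 'b'  n3⇒n3 (fail-walked)  → match P1@[23:23]
[24] read 'c'  n3⇒n1 (fail-walked)
[25] read 'b'  n1⇒n2  → match P0@[24:25],P1@[25:25]
[26] read 'b'  n2⇒n3 (fail-walked)  → match P1@[26:26]
[27] read 'c'  n3⇒n1 (fail-walked)
[28] read 'c'  n1⇒n1 (fail-walked)
[29] read 'a'  n1⇒n0 (fail-walked)
[30] read 'c'  n0⇒n1
[31] read 'b'  n1⇒n2  → match P0@[30:31],P1@[31:31]
[32] read 'c'  n2⇒n1 (fail-walked)
[33] read 'c'  n1⇒n1 (fail-walked)

Result: [[2,0],[2,1],[4,0],[4,1],[5,1],[8,0],[8,1],[11,0],[11,1],[12,1],[13,1],[20,1],[21,1],[22,1],[23,1],[25,0],[25,1],[26,1],[31,0],[31,1]]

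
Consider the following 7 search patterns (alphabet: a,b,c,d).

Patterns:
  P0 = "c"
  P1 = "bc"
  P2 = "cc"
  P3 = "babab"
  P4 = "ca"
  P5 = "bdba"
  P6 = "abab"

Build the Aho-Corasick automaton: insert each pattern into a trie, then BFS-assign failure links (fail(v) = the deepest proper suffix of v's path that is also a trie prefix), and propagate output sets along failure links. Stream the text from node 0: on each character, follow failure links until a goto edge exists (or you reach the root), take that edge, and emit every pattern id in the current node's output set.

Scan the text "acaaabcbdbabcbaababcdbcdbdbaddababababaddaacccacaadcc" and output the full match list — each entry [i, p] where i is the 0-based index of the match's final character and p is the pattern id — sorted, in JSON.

Construct AC machine:
Trie nodes:
  0='ε' goto a→13 b→2 c→1
  1='c' goto a→9 c→4  [P0 ends]
  2='b' goto a→5 c→3 d→10
  3='bc' goto ·  [P1 ends]
  4='cc' goto ·  [P2 ends]
  5='ba' goto b→6
  6='bab' goto a→7
  7='baba' goto b→8
  8='babab' goto ·  [P3 ends]
  9='ca' goto ·  [P4 ends]
  10='bd' goto b→11
  11='bdb' goto a→12
  12='bdba' goto ·  [P5 ends]
  13='a' goto b→14
  14='ab' goto a→15
  15='aba' goto b→16
  16='abab' goto ·  [P6 ends]

Failure links (BFS by depth):
  fail(1) 'c': from fail(0)=0 chase 'c': 0 ⇒ 0;  out={0}∪out(0)={0}
  fail(2) 'b': from fail(0)=0 chase 'b': 0 ⇒ 0;  out=∅∪out(0)=∅
  fail(13) 'a': from fail(0)=0 chase 'a': 0 ⇒ 0;  out=∅∪out(0)=∅
  fail(3) 'bc': from fail(2)=0 chase 'c': 0 ⇒ 1;  out={1}∪out(1)={0,1}
  fail(4) 'cc': from fail(1)=0 chase 'c': 0 ⇒ 1;  out={2}∪out(1)={0,2}
  fail(5) 'ba': from fail(2)=0 chase 'a': 0 ⇒ 13;  out=∅∪out(13)=∅
  fail(9) 'ca': from fail(1)=0 chase 'a': 0 ⇒ 13;  out={4}∪out(13)={4}
  fail(10) 'bd': from fail(2)=0 chase 'd': 0 ⇒ 0;  out=∅∪out(0)=∅
  fail(14) 'ab': from fail(13)=0 chase 'b': 0 ⇒ 2;  out=∅∪out(2)=∅
  fail(6) 'bab': from fail(5)=13 chase 'b': 13 ⇒ 14;  out=∅∪out(14)=∅
  fail(11) 'bdb': from fail(10)=0 chase 'b': 0 ⇒ 2;  out=∅∪out(2)=∅
  fail(15) 'aba': from fail(14)=2 chase 'a': 2 ⇒ 5;  out=∅∪out(5)=∅
  fail(7) 'baba': from fail(6)=14 chase 'a': 14 ⇒ 15;  out=∅∪out(15)=∅
  fail(12) 'bdba': from fail(11)=2 chase 'a': 2 ⇒ 5;  out={5}∪out(5)={5}
  fail(16) 'abab': from fail(15)=5 chase 'b': 5 ⇒ 6;  out={6}∪out(6)={6}
  fail(8) 'babab': from fail(7)=15 chase 'b': 15 ⇒ 16;  out={3}∪out(16)={3,6}

Run:
pos 0 'a': at 13
pos 1 'c': at 1 ·f  ** P0@[1:1]
pos 2 'a': at 9  ** P4@[1:2]
pos 3 'a': at 13 ·f
pos 4 'a': at 13 ·f
pos 5 'b': at 14
pos 6 'c': at 3 ·f  ** P0@[6:6],P1@[5:6]
pos 7 'b': at 2 ·f
pos 8 'd': at 10
pos 9 'b': at 11
pos 10 'a': at 12  ** P5@[7:10]
pos 11 'b': at 6 ·f
pos 12 'c': at 3 ·f  ** P0@[12:12],P1@[11:12]
pos 13 'b': at 2 ·f
pos 14 'a': at 5
pos 15 'a': at 13 ·f
pos 16 'b': at 14
pos 17 'a': at 15
pos 18 'b': at 16  ** P6@[15:18]
pos 19 'c': at 3 ·f  ** P0@[19:19],P1@[18:19]
pos 20 'd': at 0 ·f
pos 21 'b': at 2
pos 22 'c': at 3  ** P0@[22:22],P1@[21:22]
pos 23 'd': at 0 ·f
pos 24 'b': at 2
pos 25 'd': at 10
pos 26 'b': at 11
pos 27 'a': at 12  ** P5@[24:27]
pos 28 'd': at 0 ·f
pos 29 'd': at 0
pos 30 'a': at 13
pos 31 'b': at 14
pos 32 'a': at 15
pos 33 'b': at 16  ** P6@[30:33]
pos 34 'a': at 7 ·f
pos 35 'b': at 8  ** P3@[31:35],P6@[32:35]
pos 36 'a': at 7 ·f
pos 37 'b': at 8  ** P3@[33:37],P6@[34:37]
pos 38 'a': at 7 ·f
pos 39 'd': at 0 ·f
pos 40 'd': at 0
pos 41 'a': at 13
pos 42 'a': at 13 ·f
pos 43 'c': at 1 ·f  ** P0@[43:43]
pos 44 'c': at 4  ** P0@[44:44],P2@[43:44]
pos 45 'c': at 4 ·f  ** P0@[45:45],P2@[44:45]
pos 46 'a': at 9 ·f  ** P4@[45:46]
pos 47 'c': at 1 ·f  ** P0@[47:47]
pos 48 'a': at 9  ** P4@[47:48]
pos 49 'a': at 13 ·f
pos 50 'd': at 0 ·f
pos 51 'c': at 1  ** P0@[51:51]
pos 52 'c': at 4  ** P0@[52:52],P2@[51:52]

All matches (sorted): [[1,0],[2,4],[6,0],[6,1],[10,5],[12,0],[12,1],[18,6],[19,0],[19,1],[22,0],[22,1],[27,5],[33,6],[35,3],[35,6],[37,3],[37,6],[43,0],[44,0],[44,2],[45,0],[45,2],[46,4],[47,0],[48,4],[51,0],[52,0],[52,2]]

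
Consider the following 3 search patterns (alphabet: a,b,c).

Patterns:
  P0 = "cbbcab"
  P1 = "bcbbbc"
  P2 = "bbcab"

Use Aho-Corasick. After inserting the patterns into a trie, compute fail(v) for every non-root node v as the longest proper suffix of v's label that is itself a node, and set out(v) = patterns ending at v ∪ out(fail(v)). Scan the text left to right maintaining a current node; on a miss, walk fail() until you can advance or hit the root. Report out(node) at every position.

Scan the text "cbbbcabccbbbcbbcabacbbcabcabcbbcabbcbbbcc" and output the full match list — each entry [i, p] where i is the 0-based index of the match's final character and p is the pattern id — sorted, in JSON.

Build automaton:
Trie nodes:
  n0 'ε': b→7 c→1
  n1 'c': b→2
  n2 'cb': b→3
  n3 'cbb': c→4
  n4 'cbbc': a→5
  n5 'cbbca': b→6
  n6 'cbbcab': ·  ←P0
  n7 'b': b→13 c→8
  n8 'bc': b→9
  n9 'bcb': b→10
  n10 'bcbb': b→11
  n11 'bcbbb': c→12
  n12 'bcbbbc': ·  ←P1
  n13 'bb': c→14
  n14 'bbc': a→15
  n15 'bbca': b→16
  n16 'bbcab': ·  ←P2

Failure links (BFS by depth):
  n1('c'): parent n0 fail=0; on 'c' 0 → fail=0;  out ∅∪∅=∅
  n7('b'): parent n0 fail=0; on 'b' 0 → fail=0;  out ∅∪∅=∅
  n2('cb'): parent n1 fail=0; on 'b' 0 → fail=7;  out ∅∪∅=∅
  n8('bc'): parent n7 fail=0; on 'c' 0 → fail=1;  out ∅∪∅=∅
  n13('bb'): parent n7 fail=0; on 'b' 0 → fail=7;  out ∅∪∅=∅
  n3('cbb'): parent n2 fail=7; on 'b' 7 → fail=13;  out ∅∪∅=∅
  n9('bcb'): parent n8 fail=1; on 'b' 1 → fail=2;  out ∅∪∅=∅
  n14('bbc'): parent n13 fail=7; on 'c' 7 → fail=8;  out ∅∪∅=∅
  n4('cbbc'): parent n3 fail=13; on 'c' 13 → fail=14;  out ∅∪∅=∅
  n10('bcbb'): parent n9 fail=2; on 'b' 2 → fail=3;  out ∅∪∅=∅
  n15('bbca'): parent n14 fail=8; on 'a' 8→1→0 → fail=0;  out ∅∪∅=∅
  n5('cbbca'): parent n4 fail=14; on 'a' 14 → fail=15;  out ∅∪∅=∅
  n11('bcbbb'): parent n10 fail=3; on 'b' 3→13→7 → fail=13;  out ∅∪∅=∅
  n16('bbcab'): parent n15 fail=0; on 'b' 0 → fail=7;  out {2}∪∅={2}
  n6('cbbcab'): parent n5 fail=15; on 'b' 15 → fail=16;  out {0}∪{2}={0,2}
  n12('bcbbbc'): parent n11 fail=13; on 'c' 13 → fail=14;  out {1}∪∅={1}

Text stream:
i=0 'c': node 0→1
i=1 'b': node 1→2
i=2 'b': node 2→3
i=3 'b': node 3→13 (via fail)
i=4 'c': node 13→14
i=5 'a': node 14→15
i=6 'b': node 15→16  emit P2@[2:6]
i=7 'c': node 16→8 (via fail)
i=8 'c': node 8→1 (via fail)
i=9 'b': node 1→2
i=10 'b': node 2→3
i=11 'b': node 3→13 (via fail)
i=12 'c': node 13→14
i=13 'b': node 14→9 (via fail)
i=14 'b': node 9→10
i=15 'c': node 10→4 (via fail)
i=16 'a': node 4→5
i=17 'b': node 5→6  emit P0@[12:17],P2@[13:17]
i=18 'a': node 6→0 (via fail)
i=19 'c': node 0→1
i=20 'b': node 1→2
i=21 'b': node 2→3
i=22 'c': node 3→4
i=23 'a': node 4→5
i=24 'b': node 5→6  emit P0@[19:24],P2@[20:24]
i=25 'c': node 6→8 (via fail)
i=26 'a': node 8→0 (via fail)
i=27 'b': node 0→7
i=28 'c': node 7→8
i=29 'b': node 8→9
i=30 'b': node 9→10
i=31 'c': node 10→4 (via fail)
i=32 'a': node 4→5
i=33 'b': node 5→6  emit P0@[28:33],P2@[29:33]
i=34 'b': node 6→13 (via fail)
i=35 'c': node 13→14
i=36 'b': node 14→9 (via fail)
i=37 'b': node 9→10
i=38 'b': node 10→11
i=39 'c': node 11→12  emit P1@[34:39]
i=40 'c': node 12→1 (via fail)

All matches (sorted): [[6,2],[17,0],[17,2],[24,0],[24,2],[33,0],[33,2],[39,1]]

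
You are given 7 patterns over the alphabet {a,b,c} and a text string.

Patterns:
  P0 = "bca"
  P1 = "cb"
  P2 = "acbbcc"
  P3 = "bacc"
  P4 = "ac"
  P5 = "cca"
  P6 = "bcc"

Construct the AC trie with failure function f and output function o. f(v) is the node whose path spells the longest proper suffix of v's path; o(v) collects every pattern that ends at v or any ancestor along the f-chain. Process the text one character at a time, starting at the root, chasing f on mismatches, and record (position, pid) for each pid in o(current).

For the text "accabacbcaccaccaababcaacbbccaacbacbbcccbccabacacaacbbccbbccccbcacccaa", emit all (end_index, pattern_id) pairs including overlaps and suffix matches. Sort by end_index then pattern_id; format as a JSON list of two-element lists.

Construct AC machine:
Trie nodes:
  n0 'ε': a→6 b→1 c→4
  n1 'b': a→12 c→2
  n2 'bc': a→3 c→17
  n3 'bca': ·  ←P0
  n4 'c': b→5 c→15
  n5 'cb': ·  ←P1
  n6 'a': c→7
  n7 'ac': b→8  ←P4
  n8 'acb': b→9
  n9 'acbb': c→10
  n10 'acbbc': c→11
  n11 'acbbcc': ·  ←P2
  n12 'ba': c→13
  n13 'bac': c→14
  n14 'bacc': ·  ←P3
  n15 'cc': a→16
  n16 'cca': ·  ←P5
  n17 'bcc': ·  ←P6

BFS fail/out derivation:
  n1('b'): parent n0 fail=0; on 'b' 0 → fail=0;  out ∅∪∅=∅
  n4('c'): parent n0 fail=0; on 'c' 0 → fail=0;  out ∅∪∅=∅
  n6('a'): parent n0 fail=0; on 'a' 0 → fail=0;  out ∅∪∅=∅
  n2('bc'): parent n1 fail=0; on 'c' 0 → fail=4;  out ∅∪∅=∅
  n5('cb'): parent n4 fail=0; on 'b' 0 → fail=1;  out {1}∪∅={1}
  n7('ac'): parent n6 fail=0; on 'c' 0 → fail=4;  out {4}∪∅={4}
  n12('ba'): parent n1 fail=0; on 'a' 0 → fail=6;  out ∅∪∅=∅
  n15('cc'): parent n4 fail=0; on 'c' 0 → fail=4;  out ∅∪∅=∅
  n3('bca'): parent n2 fail=4; on 'a' 4→0 → fail=6;  out {0}∪∅={0}
  n8('acb'): parent n7 fail=4; on 'b' 4 → fail=5;  out ∅∪{1}={1}
  n13('bac'): parent n12 fail=6; on 'c' 6 → fail=7;  out ∅∪{4}={4}
  n16('cca'): parent n15 fail=4; on 'a' 4→0 → fail=6;  out {5}∪∅={5}
  n17('bcc'): parent n2 fail=4; on 'c' 4 → fail=15;  out {6}∪∅={6}
  n9('acbb'): parent n8 fail=5; on 'b' 5→1→0 → fail=1;  out ∅∪∅=∅
  n14('bacc'): parent n13 fail=7; on 'c' 7→4 → fail=15;  out {3}∪∅={3}
  n10('acbbc'): parent n9 fail=1; on 'c' 1 → fail=2;  out ∅∪∅=∅
  n11('acbbcc'): parent n10 fail=2; on 'c' 2 → fail=17;  out {2}∪{6}={2,6}

Run:
i=0 'a': node 0→6
i=1 'c': node 6→7  → match P4@[0:1]
i=2 'c': node 7→15 (fail-walked)
i=3 'a': node 15→16  → match P5@[1:3]
i=4 'b': node 16→1 (fail-walked)
i=5 'a': node 1→12
i=6 'c': node 12→13  → match P4@[5:6]
i=7 'b': node 13→8 (fail-walked)  → match P1@[6:7]
i=8 'c': node 8→2 (fail-walked)
i=9 'a': node 2→3  → match P0@[7:9]
i=10 'c': node 3→7 (fail-walked)  → match P4@[9:10]
i=11 'c': node 7→15 (fail-walked)
i=12 'a': node 15→16  → match P5@[10:12]
i=13 'c': node 16→7 (fail-walked)  → match P4@[12:13]
i=14 'c': node 7→15 (fail-walked)
i=15 'a': node 15→16  → match P5@[13:15]
i=16 'a': node 16→6 (fail-walked)
i=17 'b': node 6→1 (fail-walked)
i=18 'a': node 1→12
i=19 'b': node 12→1 (fail-walked)
i=20 'c': node 1→2
i=21 'a': node 2→3  → match P0@[19:21]
i=22 'a': node 3→6 (fail-walked)
i=23 'c': node 6→7  → match P4@[22:23]
i=24 'b': node 7→8  → match P1@[23:24]
i=25 'b': node 8→9
i=26 'c': node 9→10
i=27 'c': node 10→11  → match P2@[22:27],P6@[25:27]
i=28 'a': node 11→16 (fail-walked)  → match P5@[26:28]
i=29 'a': node 16→6 (fail-walked)
i=30 'c': node 6→7  → match P4@[29:30]
i=31 'b': node 7→8  → match P1@[30:31]
i=32 'a': node 8→12 (fail-walked)
i=33 'c': node 12→13  → match P4@[32:33]
i=34 'b': node 13→8 (fail-walked)  → match P1@[33:34]
i=35 'b': node 8→9
i=36 'c': node 9→10
i=37 'c': node 10→11  → match P2@[32:37],P6@[35:37]
i=38 'c': node 11→15 (fail-walked)
i=39 'b': node 15→5 (fail-walked)  → match P1@[38:39]
i=40 'c': node 5→2 (fail-walked)
i=41 'c': node 2→17  → match P6@[39:41]
i=42 'a': node 17→16 (fail-walked)  → match P5@[40:42]
i=43 'b': node 16→1 (fail-walked)
i=44 'a': node 1→12
i=45 'c': node 12→13  → match P4@[44:45]
i=46 'a': node 13→6 (fail-walked)
i=47 'c': node 6→7  → match P4@[46:47]
i=48 'a': node 7→6 (fail-walked)
i=49 'a': node 6→6 (fail-walked)
i=50 'c': node 6→7  → match P4@[49:50]
i=51 'b': node 7→8  → match P1@[50:51]
i=52 'b': node 8→9
i=53 'c': node 9→10
i=54 'c': node 10→11  → match P2@[49:54],P6@[52:54]
i=55 'b': node 11→5 (fail-walked)  → match P1@[54:55]
i=56 'b': node 5→1 (fail-walked)
i=57 'c': node 1→2
i=58 'c': node 2→17  → match P6@[56:58]
i=59 'c': node 17→15 (fail-walked)
i=60 'c': node 15→15 (fail-walked)
i=61 'b': node 15→5 (fail-walked)  → match P1@[60:61]
i=62 'c': node 5→2 (fail-walked)
i=63 'a': node 2→3  → match P0@[61:63]
i=64 'c': node 3→7 (fail-walked)  → match P4@[63:64]
i=65 'c': node 7→15 (fail-walked)
i=66 'c': node 15→15 (fail-walked)
i=67 'a': node 15→16  → match P5@[65:67]
i=68 'a': node 16→6 (fail-walked)

Result: [[1,4],[3,5],[6,4],[7,1],[9,0],[10,4],[12,5],[13,4],[15,5],[21,0],[23,4],[24,1],[27,2],[27,6],[28,5],[30,4],[31,1],[33,4],[34,1],[37,2],[37,6],[39,1],[41,6],[42,5],[45,4],[47,4],[50,4],[51,1],[54,2],[54,6],[55,1],[58,6],[61,1],[63,0],[64,4],[67,5]]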